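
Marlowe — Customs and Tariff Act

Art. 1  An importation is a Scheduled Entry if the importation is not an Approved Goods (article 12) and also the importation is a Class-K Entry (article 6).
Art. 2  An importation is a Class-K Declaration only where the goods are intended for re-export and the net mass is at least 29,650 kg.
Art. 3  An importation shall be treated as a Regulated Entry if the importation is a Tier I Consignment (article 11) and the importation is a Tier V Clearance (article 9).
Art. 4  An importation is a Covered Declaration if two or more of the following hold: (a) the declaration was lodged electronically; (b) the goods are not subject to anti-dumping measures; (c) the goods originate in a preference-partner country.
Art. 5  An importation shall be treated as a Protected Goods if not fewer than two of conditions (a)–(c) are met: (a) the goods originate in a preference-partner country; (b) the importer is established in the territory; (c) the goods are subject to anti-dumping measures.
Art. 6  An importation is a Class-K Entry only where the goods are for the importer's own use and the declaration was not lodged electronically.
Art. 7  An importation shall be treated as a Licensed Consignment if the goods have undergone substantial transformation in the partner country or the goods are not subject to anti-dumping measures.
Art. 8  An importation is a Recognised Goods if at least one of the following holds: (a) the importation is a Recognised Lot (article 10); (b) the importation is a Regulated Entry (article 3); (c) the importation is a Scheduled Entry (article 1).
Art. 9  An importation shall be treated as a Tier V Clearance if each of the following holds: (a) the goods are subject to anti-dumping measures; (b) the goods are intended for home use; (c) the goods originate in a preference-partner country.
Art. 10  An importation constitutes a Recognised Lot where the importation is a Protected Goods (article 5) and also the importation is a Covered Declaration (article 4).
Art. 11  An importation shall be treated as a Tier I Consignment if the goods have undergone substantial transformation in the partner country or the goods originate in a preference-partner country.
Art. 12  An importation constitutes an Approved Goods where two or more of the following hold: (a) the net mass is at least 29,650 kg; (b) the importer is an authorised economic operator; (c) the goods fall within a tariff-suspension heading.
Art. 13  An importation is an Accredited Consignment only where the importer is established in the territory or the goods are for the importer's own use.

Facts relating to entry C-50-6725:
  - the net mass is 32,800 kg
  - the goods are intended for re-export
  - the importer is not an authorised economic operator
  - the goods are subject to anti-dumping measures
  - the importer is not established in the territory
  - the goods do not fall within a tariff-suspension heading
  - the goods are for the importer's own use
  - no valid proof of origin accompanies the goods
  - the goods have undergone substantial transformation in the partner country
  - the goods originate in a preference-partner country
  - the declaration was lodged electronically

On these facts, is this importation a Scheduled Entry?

article 12 — Approved Goods: net mass: 32,800 kg ≥ 29,650 kg? yes; the importer is an authorised economic operator? no; the goods fall within a tariff-suspension heading? no — 1 of 3 hold (need ≥2) → not satisfied.
article 6 — Class-K Entry: [the goods are for the importer's own use? yes] AND [the declaration was not lodged electronically? no] → not satisfied.
article 1 — Scheduled Entry: [not an Approved Goods (article 12)? yes] AND [Class-K Entry (article 6)? no] → not satisfied.

No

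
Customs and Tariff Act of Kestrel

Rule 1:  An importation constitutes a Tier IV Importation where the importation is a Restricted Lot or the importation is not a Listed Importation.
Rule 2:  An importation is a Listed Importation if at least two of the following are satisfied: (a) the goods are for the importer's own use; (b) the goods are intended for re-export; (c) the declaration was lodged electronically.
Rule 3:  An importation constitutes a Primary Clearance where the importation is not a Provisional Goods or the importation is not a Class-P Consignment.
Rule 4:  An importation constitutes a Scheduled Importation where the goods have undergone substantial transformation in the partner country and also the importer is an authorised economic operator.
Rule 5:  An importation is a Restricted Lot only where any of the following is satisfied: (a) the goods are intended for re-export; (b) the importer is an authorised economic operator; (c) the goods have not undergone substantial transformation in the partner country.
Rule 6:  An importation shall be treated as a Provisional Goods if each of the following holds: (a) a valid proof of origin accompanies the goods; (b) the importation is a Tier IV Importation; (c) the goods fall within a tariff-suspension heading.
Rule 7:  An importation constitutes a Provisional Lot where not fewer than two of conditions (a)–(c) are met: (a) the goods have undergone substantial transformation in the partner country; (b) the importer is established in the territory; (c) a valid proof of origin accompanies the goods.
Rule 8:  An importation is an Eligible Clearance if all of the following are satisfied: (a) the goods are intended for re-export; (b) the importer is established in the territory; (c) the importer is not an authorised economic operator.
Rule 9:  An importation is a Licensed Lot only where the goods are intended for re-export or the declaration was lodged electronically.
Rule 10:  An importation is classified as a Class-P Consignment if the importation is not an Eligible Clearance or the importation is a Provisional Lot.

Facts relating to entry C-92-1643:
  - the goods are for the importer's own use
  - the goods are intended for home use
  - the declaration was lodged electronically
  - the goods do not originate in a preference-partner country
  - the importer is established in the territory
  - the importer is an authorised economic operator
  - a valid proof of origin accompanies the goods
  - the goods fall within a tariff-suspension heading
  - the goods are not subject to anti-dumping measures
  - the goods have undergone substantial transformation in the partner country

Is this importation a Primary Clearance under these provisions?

rule 5 — Restricted Lot: [the goods are intended for re-export? no] OR [the importer is an authorised economic operator? yes] OR [the goods have not undergone substantial transformation in the partner country? no] → satisfied.
rule 2 — Listed Importation: the goods are for the importer's own use? yes; the goods are intended for re-export? no; the declaration was lodged electronically? yes — 2 of 3 hold (need ≥2) → satisfied.
rule 1 — Tier IV Importation: [Restricted Lot (rule 5)? yes] OR [not a Listed Importation (rule 2)? no] → satisfied.
rule 6 — Provisional Goods: [a valid proof of origin accompanies the goods? yes] AND [Tier IV Importation (rule 1)? yes] AND [the goods fall within a tariff-suspension heading? yes] → satisfied.
rule 8 — Eligible Clearance: [the goods are intended for re-export? no] AND [the importer is established in the territory? yes] AND [the importer is not an authorised economic operator? no] → not satisfied.
rule 7 — Provisional Lot: the goods have undergone substantial transformation in the partner country? yes; the importer is established in the territory? yes; a valid proof of origin accompanies the goods? yes — 3 of 3 hold (need ≥2) → satisfied.
rule 10 — Class-P Consignment: [not an Eligible Clearance (rule 8)? yes] OR [Provisional Lot (rule 7)? yes] → satisfied.
rule 3 — Primary Clearance: [not a Provisional Goods (rule 6)? no] OR [not a Class-P Consignment (rule 10)? no] → not satisfied.

No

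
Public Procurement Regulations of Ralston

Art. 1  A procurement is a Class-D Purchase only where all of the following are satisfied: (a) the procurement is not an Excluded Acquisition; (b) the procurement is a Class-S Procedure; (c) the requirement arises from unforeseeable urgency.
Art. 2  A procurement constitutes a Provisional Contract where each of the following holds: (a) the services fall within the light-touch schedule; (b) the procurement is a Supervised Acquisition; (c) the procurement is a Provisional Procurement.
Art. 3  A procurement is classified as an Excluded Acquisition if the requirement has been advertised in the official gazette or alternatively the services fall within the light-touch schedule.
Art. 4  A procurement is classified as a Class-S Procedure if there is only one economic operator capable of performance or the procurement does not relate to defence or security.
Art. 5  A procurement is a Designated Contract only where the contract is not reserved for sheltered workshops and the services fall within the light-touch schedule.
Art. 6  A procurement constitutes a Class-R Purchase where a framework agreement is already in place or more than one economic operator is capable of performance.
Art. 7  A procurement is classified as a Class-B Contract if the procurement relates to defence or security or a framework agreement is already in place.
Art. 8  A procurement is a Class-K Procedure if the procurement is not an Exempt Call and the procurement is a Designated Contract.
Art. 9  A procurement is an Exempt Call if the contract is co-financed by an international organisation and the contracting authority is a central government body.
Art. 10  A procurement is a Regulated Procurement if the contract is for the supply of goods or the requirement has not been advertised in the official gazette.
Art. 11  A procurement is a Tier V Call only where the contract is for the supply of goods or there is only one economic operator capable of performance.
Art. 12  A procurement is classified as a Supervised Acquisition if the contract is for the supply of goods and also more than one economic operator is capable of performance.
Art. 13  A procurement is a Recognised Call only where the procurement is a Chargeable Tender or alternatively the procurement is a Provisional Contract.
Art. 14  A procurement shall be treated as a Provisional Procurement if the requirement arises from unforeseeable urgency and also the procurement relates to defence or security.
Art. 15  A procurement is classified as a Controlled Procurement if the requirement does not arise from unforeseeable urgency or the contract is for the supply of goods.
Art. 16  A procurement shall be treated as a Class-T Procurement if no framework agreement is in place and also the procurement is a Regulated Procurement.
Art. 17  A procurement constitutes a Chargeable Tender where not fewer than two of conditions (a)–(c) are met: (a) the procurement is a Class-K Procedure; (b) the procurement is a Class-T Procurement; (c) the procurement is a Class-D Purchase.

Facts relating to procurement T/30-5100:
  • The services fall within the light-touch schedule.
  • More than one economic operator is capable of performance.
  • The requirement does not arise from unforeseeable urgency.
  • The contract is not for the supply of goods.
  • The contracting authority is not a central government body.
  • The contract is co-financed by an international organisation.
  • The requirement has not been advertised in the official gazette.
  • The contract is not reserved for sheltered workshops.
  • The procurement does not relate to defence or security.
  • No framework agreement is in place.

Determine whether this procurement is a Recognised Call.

Yes

article 9 — Exempt Call: [the contract is co-financed by an international organisation? yes] AND [the contracting authority is a central government body? no] → not satisfied.
article 5 — Designated Contract: [the contract is not reserved for sheltered workshops? yes] AND [the services fall within the light-touch schedule? yes] → satisfied.
article 8 — Class-K Procedure: [not an Exempt Call (article 9)? yes] AND [Designated Contract (article 5)? yes] → satisfied.
article 10 — Regulated Procurement: [the contract is for the supply of goods? no] OR [the requirement has not been advertised in the official gazette? yes] → satisfied.
article 16 — Class-T Procurement: [no framework agreement is in place? yes] AND [Regulated Procurement (article 10)? yes] → satisfied.
article 3 — Excluded Acquisition: [the requirement has been advertised in the official gazette? no] OR [the services fall within the light-touch schedule? yes] → satisfied.
article 4 — Class-S Procedure: [there is only one economic operator capable of performance? no] OR [the procurement does not relate to defence or security? yes] → satisfied.
article 1 — Class-D Purchase: [not an Excluded Acquisition (article 3)? no] AND [Class-S Procedure (article 4)? yes] AND [the requirement arises from unforeseeable urgency? no] → not satisfied.
article 17 — Chargeable Tender: Class-K Procedure (article 8)? yes; Class-T Procurement (article 16)? yes; Class-D Purchase (article 1)? no — 2 of 3 hold (need ≥2) → satisfied.
article 12 — Supervised Acquisition: [the contract is for the supply of goods? no] AND [more than one economic operator is capable of performance? yes] → not satisfied.
article 14 — Provisional Procurement: [the requirement arises from unforeseeable urgency? no] AND [the procurement relates to defence or security? no] → not satisfied.
article 2 — Provisional Contract: [the services fall within the light-touch schedule? yes] AND [Supervised Acquisition (article 12)? no] AND [Provisional Procurement (article 14)? no] → not satisfied.
article 13 — Recognised Call: [Chargeable Tender (article 17)? yes] OR [Provisional Contract (article 2)? no] → satisfied.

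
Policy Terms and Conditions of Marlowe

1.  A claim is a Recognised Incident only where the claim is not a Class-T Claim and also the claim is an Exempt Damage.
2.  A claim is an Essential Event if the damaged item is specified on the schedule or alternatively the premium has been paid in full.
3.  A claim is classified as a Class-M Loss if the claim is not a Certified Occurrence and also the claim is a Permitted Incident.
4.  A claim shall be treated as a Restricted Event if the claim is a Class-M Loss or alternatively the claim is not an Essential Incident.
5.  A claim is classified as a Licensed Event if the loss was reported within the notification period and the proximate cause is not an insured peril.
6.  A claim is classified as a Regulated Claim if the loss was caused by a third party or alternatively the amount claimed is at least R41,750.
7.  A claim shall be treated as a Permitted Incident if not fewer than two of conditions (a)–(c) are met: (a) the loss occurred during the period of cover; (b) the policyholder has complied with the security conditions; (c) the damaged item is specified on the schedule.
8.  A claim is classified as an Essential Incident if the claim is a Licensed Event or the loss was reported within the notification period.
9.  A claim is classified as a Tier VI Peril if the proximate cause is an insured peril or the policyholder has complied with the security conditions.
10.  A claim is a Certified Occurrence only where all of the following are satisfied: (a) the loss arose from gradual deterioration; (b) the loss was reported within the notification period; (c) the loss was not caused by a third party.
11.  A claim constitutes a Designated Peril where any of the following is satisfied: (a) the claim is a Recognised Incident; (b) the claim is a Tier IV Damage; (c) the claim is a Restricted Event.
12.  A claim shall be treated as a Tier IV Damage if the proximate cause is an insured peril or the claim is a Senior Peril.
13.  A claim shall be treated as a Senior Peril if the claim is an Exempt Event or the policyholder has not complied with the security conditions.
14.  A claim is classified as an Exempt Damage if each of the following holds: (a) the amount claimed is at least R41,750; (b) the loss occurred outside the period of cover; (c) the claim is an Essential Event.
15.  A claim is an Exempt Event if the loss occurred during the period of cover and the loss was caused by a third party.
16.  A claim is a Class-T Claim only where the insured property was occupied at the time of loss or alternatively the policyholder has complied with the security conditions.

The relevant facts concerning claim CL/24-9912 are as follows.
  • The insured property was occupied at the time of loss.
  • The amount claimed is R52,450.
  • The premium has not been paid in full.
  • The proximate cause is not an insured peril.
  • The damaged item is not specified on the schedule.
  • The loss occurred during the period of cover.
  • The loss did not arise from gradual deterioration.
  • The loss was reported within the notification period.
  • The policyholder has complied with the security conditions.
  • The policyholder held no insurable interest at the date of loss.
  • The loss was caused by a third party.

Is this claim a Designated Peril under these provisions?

Under paragraph 16: the insured property was occupied at the time of loss? yes; or the policyholder has complied with the security conditions? yes. So the claim is a Class-T Claim.
Under paragraph 2: the damaged item is specified on the schedule? no; or the premium has been paid in full? no. So the claim is not an Essential Event.
Under paragraph 14: amount claimed: R52,450 ≥ R41,750? yes; and the loss occurred outside the period of cover? no; and Essential Event (paragraph 2)? no. So the claim is not an Exempt Damage.
Under paragraph 1: not a Class-T Claim (paragraph 16)? no; and Exempt Damage (paragraph 14)? no. So the claim is not a Recognised Incident.
Under paragraph 15: the loss occurred during the period of cover? yes; and the loss was caused by a third party? yes. So the claim is an Exempt Event.
Under paragraph 13: Exempt Event (paragraph 15)? yes; or the policyholder has not complied with the security conditions? no. So the claim is a Senior Peril.
Under paragraph 12: the proximate cause is an insured peril? no; or Senior Peril (paragraph 13)? yes. So the claim is a Tier IV Damage.
Under paragraph 10: the loss arose from gradual deterioration? no; and the loss was reported within the notification period? yes; and the loss was not caused by a third party? no. So the claim is not a Certified Occurrence.
Under paragraph 7: the loss occurred during the period of cover? yes; the policyholder has complied with the security conditions? yes; the damaged item is specified on the schedule? no — 2 of 3 hold (need ≥2) → satisfied.
Under paragraph 3: not a Certified Occurrence (paragraph 10)? yes; and Permitted Incident (paragraph 7)? yes. So the claim is a Class-M Loss.
Under paragraph 5: the loss was reported within the notification period? yes; and the proximate cause is not an insured peril? yes. So the claim is a Licensed Event.
Under paragraph 8: Licensed Event (paragraph 5)? yes; or the loss was reported within the notification period? yes. So the claim is an Essential Incident.
Under paragraph 4: Class-M Loss (paragraph 3)? yes; or not an Essential Incident (paragraph 8)? no. So the claim is a Restricted Event.
Under paragraph 11: Recognised Incident (paragraph 1)? no; or Tier IV Damage (paragraph 12)? yes; or Restricted Event (paragraph 4)? yes. So the claim is a Designated Peril.

Yes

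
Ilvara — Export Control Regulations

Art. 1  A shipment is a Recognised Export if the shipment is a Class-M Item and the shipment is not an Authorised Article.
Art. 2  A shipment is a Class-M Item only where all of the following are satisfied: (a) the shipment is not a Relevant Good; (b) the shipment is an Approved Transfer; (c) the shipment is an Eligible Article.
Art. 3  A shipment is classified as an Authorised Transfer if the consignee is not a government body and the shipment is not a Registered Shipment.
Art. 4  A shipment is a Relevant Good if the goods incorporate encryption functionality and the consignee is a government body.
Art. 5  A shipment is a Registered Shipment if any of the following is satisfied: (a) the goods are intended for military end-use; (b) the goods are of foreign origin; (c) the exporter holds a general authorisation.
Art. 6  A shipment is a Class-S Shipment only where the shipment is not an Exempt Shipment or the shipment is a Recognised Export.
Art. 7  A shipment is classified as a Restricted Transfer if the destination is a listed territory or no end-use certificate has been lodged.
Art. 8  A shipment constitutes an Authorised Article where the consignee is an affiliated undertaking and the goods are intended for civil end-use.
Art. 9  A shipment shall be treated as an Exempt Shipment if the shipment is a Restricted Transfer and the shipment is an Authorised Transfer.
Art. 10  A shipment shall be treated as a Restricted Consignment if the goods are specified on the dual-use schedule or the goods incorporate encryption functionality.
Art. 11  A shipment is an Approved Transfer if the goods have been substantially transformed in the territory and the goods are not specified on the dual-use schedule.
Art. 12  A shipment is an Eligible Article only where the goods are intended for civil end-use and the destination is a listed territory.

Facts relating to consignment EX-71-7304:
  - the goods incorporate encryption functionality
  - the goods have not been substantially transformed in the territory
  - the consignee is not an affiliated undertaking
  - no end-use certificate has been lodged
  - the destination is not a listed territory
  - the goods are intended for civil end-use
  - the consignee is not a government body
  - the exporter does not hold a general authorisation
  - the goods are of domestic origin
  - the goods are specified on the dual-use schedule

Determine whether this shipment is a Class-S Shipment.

article 7 — Restricted Transfer: [the destination is a listed territory? no] OR [no end-use certificate has been lodged? yes] → satisfied.
article 5 — Registered Shipment: [the goods are intended for military end-use? no] OR [the goods are of foreign origin? no] OR [the exporter holds a general authorisation? no] → not satisfied.
article 3 — Authorised Transfer: [the consignee is not a government body? yes] AND [not a Registered Shipment (article 5)? yes] → satisfied.
article 9 — Exempt Shipment: [Restricted Transfer (article 7)? yes] AND [Authorised Transfer (article 3)? yes] → satisfied.
article 4 — Relevant Good: [the goods incorporate encryption functionality? yes] AND [the consignee is a government body? no] → not satisfied.
article 11 — Approved Transfer: [the goods have been substantially transformed in the territory? no] AND [the goods are not specified on the dual-use schedule? no] → not satisfied.
article 12 — Eligible Article: [the goods are intended for civil end-use? yes] AND [the destination is a listed territory? no] → not satisfied.
article 2 — Class-M Item: [not a Relevant Good (article 4)? yes] AND [Approved Transfer (article 11)? no] AND [Eligible Article (article 12)? no] → not satisfied.
article 8 — Authorised Article: [the consignee is an affiliated undertaking? no] AND [the goods are intended for civil end-use? yes] → not satisfied.
article 1 — Recognised Export: [Class-M Item (article 2)? no] AND [not an Authorised Article (article 8)? yes] → not satisfied.
article 6 — Class-S Shipment: [not an Exempt Shipment (article 9)? no] OR [Recognised Export (article 1)? no] → not satisfied.

No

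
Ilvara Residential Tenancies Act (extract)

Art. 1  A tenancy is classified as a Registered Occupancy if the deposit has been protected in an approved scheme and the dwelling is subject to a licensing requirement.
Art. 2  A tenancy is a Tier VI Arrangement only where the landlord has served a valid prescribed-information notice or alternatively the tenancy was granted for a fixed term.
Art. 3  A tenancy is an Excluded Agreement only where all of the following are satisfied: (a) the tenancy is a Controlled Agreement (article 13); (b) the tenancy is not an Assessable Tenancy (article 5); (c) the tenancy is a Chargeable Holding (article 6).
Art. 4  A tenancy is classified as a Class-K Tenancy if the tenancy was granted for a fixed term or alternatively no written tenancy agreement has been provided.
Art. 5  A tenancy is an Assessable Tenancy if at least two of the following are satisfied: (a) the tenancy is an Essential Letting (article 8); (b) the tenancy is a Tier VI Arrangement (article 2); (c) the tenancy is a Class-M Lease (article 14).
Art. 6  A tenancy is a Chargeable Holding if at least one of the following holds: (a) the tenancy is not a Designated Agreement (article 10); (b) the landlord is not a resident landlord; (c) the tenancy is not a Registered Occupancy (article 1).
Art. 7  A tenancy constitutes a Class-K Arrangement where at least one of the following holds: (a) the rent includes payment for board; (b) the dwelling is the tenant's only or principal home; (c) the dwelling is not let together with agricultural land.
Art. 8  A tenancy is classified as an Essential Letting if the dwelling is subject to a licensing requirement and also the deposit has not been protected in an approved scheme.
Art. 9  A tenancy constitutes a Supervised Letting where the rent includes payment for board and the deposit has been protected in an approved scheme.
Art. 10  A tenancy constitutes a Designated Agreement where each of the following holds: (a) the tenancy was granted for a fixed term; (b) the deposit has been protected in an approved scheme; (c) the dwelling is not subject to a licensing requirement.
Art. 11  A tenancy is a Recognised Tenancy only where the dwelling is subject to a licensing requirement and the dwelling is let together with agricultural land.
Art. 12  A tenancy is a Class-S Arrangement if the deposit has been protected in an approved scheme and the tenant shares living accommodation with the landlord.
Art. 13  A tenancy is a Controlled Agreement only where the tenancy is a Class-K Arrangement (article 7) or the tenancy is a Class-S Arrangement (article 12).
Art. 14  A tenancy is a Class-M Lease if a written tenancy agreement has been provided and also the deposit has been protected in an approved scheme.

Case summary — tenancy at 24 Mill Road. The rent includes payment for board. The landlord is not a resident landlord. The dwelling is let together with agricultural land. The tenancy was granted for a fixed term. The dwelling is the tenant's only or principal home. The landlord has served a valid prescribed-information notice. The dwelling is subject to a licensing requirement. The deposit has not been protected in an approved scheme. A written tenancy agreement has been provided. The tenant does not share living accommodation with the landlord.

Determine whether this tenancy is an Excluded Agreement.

article 7 — Class-K Arrangement: [the rent includes payment for board? yes] OR [the dwelling is the tenant's only or principal home? yes] OR [the dwelling is not let together with agricultural land? no] → satisfied.
article 12 — Class-S Arrangement: [the deposit has been protected in an approved scheme? no] AND [the tenant shares living accommodation with the landlord? no] → not satisfied.
article 13 — Controlled Agreement: [Class-K Arrangement (article 7)? yes] OR [Class-S Arrangement (article 12)? no] → satisfied.
article 8 — Essential Letting: [the dwelling is subject to a licensing requirement? yes] AND [the deposit has not been protected in an approved scheme? yes] → satisfied.
article 2 — Tier VI Arrangement: [the landlord has served a valid prescribed-information notice? yes] OR [the tenancy was granted for a fixed term? yes] → satisfied.
article 14 — Class-M Lease: [a written tenancy agreement has been provided? yes] AND [the deposit has been protected in an approved scheme? no] → not satisfied.
article 5 — Assessable Tenancy: Essential Letting (article 8)? yes; Tier VI Arrangement (article 2)? yes; Class-M Lease (article 14)? no — 2 of 3 hold (need ≥2) → satisfied.
article 10 — Designated Agreement: [the tenancy was granted for a fixed term? yes] AND [the deposit has been protected in an approved scheme? no] AND [the dwelling is not subject to a licensing requirement? no] → not satisfied.
article 1 — Registered Occupancy: [the deposit has been protected in an approved scheme? no] AND [the dwelling is subject to a licensing requirement? yes] → not satisfied.
article 6 — Chargeable Holding: [not a Designated Agreement (article 10)? yes] OR [the landlord is not a resident landlord? yes] OR [not a Registered Occupancy (article 1)? yes] → satisfied.
article 3 — Excluded Agreement: [Controlled Agreement (article 13)? yes] AND [not an Assessable Tenancy (article 5)? no] AND [Chargeable Holding (article 6)? yes] → not satisfied.

No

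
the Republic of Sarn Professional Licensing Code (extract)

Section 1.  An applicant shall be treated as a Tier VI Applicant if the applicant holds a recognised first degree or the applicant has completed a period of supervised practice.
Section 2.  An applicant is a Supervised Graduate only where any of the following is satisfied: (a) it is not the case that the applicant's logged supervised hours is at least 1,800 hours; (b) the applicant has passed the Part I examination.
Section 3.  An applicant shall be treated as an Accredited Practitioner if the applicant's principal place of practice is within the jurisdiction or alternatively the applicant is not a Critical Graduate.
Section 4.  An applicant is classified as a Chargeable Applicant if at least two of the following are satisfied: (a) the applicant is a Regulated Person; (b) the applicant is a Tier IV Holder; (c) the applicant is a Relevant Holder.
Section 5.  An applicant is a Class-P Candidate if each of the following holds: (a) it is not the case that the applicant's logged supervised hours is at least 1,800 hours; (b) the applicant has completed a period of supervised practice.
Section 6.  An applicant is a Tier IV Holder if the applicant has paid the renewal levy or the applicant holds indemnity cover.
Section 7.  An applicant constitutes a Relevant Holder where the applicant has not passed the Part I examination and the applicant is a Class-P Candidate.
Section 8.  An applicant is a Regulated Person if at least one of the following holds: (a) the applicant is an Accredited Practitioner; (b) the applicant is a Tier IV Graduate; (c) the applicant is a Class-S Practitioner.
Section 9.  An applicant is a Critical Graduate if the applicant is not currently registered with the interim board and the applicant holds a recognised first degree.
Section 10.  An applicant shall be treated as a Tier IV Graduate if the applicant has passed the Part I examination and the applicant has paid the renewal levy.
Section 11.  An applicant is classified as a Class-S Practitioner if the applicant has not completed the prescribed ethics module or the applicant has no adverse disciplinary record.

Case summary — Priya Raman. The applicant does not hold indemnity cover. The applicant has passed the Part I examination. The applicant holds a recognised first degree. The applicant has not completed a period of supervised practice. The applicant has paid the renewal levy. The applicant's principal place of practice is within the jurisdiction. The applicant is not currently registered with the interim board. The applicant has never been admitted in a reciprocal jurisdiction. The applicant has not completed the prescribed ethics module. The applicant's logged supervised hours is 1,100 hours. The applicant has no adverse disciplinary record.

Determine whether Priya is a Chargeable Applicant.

Yes

section 9 — Critical Graduate: [the applicant is not currently registered with the interim board? yes] AND [the applicant holds a recognised first degree? yes] → satisfied.
section 3 — Accredited Practitioner: [the applicant's principal place of practice is within the jurisdiction? yes] OR [not a Critical Graduate (section 9)? no] → satisfied.
section 10 — Tier IV Graduate: [the applicant has passed the Part I examination? yes] AND [the applicant has paid the renewal levy? yes] → satisfied.
section 11 — Class-S Practitioner: [the applicant has not completed the prescribed ethics module? yes] OR [the applicant has no adverse disciplinary record? yes] → satisfied.
section 8 — Regulated Person: [Accredited Practitioner (section 3)? yes] OR [Tier IV Graduate (section 10)? yes] OR [Class-S Practitioner (section 11)? yes] → satisfied.
section 6 — Tier IV Holder: [the applicant has paid the renewal levy? yes] OR [the applicant holds indemnity cover? no] → satisfied.
section 5 — Class-P Candidate: [applicant's logged supervised hours: 1,100 hours ≥ 1,800 hours? no, so negated condition yes] AND [the applicant has completed a period of supervised practice? no] → not satisfied.
section 7 — Relevant Holder: [the applicant has not passed the Part I examination? no] AND [Class-P Candidate (section 5)? no] → not satisfied.
section 4 — Chargeable Applicant: Regulated Person (section 8)? yes; Tier IV Holder (section 6)? yes; Relevant Holder (section 7)? no — 2 of 3 hold (need ≥2) → satisfied.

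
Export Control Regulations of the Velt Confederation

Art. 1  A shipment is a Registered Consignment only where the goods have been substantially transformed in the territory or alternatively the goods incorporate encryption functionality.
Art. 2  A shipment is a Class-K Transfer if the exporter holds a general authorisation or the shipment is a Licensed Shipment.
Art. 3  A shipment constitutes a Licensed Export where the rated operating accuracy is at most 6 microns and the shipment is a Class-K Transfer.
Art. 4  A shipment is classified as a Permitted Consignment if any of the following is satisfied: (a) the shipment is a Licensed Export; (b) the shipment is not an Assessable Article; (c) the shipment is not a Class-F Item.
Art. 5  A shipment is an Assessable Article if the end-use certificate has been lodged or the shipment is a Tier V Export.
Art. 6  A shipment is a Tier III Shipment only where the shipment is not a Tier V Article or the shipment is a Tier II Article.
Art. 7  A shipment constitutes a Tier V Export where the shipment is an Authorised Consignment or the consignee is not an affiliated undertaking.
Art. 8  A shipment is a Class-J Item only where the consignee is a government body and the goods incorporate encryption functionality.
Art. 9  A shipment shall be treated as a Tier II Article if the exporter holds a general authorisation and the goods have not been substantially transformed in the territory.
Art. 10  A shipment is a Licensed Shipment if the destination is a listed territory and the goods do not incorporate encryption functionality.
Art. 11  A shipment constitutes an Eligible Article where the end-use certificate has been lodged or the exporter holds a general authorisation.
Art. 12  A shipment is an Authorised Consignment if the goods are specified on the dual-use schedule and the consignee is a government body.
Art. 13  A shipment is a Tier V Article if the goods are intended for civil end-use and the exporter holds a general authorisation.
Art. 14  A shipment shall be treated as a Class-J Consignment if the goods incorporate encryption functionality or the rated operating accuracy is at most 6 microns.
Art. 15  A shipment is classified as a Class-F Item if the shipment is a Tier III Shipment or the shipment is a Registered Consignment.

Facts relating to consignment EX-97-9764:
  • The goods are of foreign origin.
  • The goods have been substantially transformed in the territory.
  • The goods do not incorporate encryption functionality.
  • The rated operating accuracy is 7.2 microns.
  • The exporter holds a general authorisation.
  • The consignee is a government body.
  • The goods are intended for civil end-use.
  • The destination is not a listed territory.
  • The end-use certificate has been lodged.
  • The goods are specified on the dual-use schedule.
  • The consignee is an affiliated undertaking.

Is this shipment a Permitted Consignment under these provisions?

No

article 10 — Licensed Shipment: [the destination is a listed territory? no] AND [the goods do not incorporate encryption functionality? yes] → not satisfied.
article 2 — Class-K Transfer: [the exporter holds a general authorisation? yes] OR [Licensed Shipment (article 10)? no] → satisfied.
article 3 — Licensed Export: [rated operating accuracy: 7.2 microns ≤ 6 microns? no] AND [Class-K Transfer (article 2)? yes] → not satisfied.
article 12 — Authorised Consignment: [the goods are specified on the dual-use schedule? yes] AND [the consignee is a government body? yes] → satisfied.
article 7 — Tier V Export: [Authorised Consignment (article 12)? yes] OR [the consignee is not an affiliated undertaking? no] → satisfied.
article 5 — Assessable Article: [the end-use certificate has been lodged? yes] OR [Tier V Export (article 7)? yes] → satisfied.
article 13 — Tier V Article: [the goods are intended for civil end-use? yes] AND [the exporter holds a general authorisation? yes] → satisfied.
article 9 — Tier II Article: [the exporter holds a general authorisation? yes] AND [the goods have not been substantially transformed in the territory? no] → not satisfied.
article 6 — Tier III Shipment: [not a Tier V Article (article 13)? no] OR [Tier II Article (article 9)? no] → not satisfied.
article 1 — Registered Consignment: [the goods have been substantially transformed in the territory? yes] OR [the goods incorporate encryption functionality? no] → satisfied.
article 15 — Class-F Item: [Tier III Shipment (article 6)? no] OR [Registered Consignment (article 1)? yes] → satisfied.
article 4 — Permitted Consignment: [Licensed Export (article 3)? no] OR [not an Assessable Article (article 5)? no] OR [not a Class-F Item (article 15)? no] → not satisfied.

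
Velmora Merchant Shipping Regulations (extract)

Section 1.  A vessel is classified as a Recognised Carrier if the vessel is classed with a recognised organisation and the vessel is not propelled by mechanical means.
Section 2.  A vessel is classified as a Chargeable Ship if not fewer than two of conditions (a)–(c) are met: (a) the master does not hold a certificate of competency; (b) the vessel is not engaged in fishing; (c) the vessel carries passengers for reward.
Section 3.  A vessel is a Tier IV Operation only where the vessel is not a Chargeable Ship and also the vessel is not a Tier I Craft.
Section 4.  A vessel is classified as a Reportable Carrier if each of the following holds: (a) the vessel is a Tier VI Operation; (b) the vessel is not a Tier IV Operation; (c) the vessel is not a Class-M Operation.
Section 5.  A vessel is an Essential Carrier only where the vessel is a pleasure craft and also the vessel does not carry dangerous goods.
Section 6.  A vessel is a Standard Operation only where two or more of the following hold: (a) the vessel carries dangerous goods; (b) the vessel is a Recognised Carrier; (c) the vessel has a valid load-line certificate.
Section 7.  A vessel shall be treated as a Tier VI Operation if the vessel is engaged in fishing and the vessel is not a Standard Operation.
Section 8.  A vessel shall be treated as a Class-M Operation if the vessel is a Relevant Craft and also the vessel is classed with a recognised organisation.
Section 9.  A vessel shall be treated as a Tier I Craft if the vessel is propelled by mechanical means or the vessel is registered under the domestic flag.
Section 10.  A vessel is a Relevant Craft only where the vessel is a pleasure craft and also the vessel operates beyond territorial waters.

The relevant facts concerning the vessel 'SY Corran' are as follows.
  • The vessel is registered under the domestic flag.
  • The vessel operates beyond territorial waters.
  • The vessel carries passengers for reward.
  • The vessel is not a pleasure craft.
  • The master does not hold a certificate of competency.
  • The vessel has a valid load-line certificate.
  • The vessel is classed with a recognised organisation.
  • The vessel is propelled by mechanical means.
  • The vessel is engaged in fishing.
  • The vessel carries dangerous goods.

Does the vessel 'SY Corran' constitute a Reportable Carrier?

section 1 — Recognised Carrier: [the vessel is classed with a recognised organisation? yes] AND [the vessel is not propelled by mechanical means? no] → not satisfied.
section 6 — Standard Operation: the vessel carries dangerous goods? yes; Recognised Carrier (section 1)? no; the vessel has a valid load-line certificate? yes — 2 of 3 hold (need ≥2) → satisfied.
section 7 — Tier VI Operation: [the vessel is engaged in fishing? yes] AND [not a Standard Operation (section 6)? no] → not satisfied.
section 2 — Chargeable Ship: the master does not hold a certificate of competency? yes; the vessel is not engaged in fishing? no; the vessel carries passengers for reward? yes — 2 of 3 hold (need ≥2) → satisfied.
section 9 — Tier I Craft: [the vessel is propelled by mechanical means? yes] OR [the vessel is registered under the domestic flag? yes] → satisfied.
section 3 — Tier IV Operation: [not a Chargeable Ship (section 2)? no] AND [not a Tier I Craft (section 9)? no] → not satisfied.
section 10 — Relevant Craft: [the vessel is a pleasure craft? no] AND [the vessel operates beyond territorial waters? yes] → not satisfied.
section 8 — Class-M Operation: [Relevant Craft (section 10)? no] AND [the vessel is classed with a recognised organisation? yes] → not satisfied.
section 4 — Reportable Carrier: [Tier VI Operation (section 7)? no] AND [not a Tier IV Operation (section 3)? yes] AND [not a Class-M Operation (section 8)? yes] → not satisfied.

No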